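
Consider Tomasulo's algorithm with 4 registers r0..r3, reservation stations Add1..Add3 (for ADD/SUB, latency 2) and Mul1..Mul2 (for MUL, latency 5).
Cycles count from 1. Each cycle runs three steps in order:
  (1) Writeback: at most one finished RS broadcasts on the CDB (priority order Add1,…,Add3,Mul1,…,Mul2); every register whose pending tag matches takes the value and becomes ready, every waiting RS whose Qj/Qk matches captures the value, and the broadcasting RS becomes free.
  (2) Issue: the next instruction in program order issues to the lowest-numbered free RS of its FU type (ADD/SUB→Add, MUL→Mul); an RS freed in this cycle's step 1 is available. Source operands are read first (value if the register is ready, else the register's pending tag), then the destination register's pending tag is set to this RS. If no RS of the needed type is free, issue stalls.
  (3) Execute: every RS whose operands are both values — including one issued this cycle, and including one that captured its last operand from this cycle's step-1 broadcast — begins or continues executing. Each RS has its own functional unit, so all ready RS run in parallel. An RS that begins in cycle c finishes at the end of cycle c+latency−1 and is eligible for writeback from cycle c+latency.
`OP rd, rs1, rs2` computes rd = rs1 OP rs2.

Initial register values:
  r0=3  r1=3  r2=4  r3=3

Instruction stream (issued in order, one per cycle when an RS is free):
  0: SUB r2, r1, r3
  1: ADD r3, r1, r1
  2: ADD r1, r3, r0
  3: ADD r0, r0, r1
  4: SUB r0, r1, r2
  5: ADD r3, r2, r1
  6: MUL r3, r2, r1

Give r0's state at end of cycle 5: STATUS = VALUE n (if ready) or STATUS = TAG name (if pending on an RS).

  c1: issue SUB r2<-Add1  regs: r0:3,r1:3,r2:Add1,r3:3
  c2: issue ADD r3<-Add2  regs: r0:3,r1:3,r2:Add1,r3:Add2
  c3: CDB Add1=0; issue ADD r1<-Add1  regs: r0:3,r1:Add1,r2:0,r3:Add2
  c4: CDB Add2=6; issue ADD r0<-Add2  regs: r0:Add2,r1:Add1,r2:0,r3:6
  c5: issue SUB r0<-Add3  regs: r0:Add3,r1:Add1,r2:0,r3:6

STATUS = TAG Add3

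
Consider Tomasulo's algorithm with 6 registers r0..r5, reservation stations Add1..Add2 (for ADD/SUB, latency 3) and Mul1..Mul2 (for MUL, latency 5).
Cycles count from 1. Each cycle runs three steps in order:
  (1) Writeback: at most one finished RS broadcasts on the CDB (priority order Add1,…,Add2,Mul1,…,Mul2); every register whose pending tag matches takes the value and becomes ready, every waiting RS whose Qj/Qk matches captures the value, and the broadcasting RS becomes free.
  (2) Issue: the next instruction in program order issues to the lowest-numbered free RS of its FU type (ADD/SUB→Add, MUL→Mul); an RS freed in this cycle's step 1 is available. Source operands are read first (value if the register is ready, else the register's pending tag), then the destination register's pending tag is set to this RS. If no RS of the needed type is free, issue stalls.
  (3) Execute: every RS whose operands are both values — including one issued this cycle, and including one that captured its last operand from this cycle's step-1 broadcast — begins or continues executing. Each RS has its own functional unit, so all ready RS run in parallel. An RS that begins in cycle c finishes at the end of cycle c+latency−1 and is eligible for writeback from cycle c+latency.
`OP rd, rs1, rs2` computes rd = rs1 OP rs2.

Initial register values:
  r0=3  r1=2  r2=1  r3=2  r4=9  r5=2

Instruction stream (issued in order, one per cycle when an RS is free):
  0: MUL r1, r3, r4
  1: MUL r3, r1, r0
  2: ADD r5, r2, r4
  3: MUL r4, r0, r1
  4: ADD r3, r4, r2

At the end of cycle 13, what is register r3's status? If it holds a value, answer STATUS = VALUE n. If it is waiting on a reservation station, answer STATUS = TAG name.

c1: issue MUL r1<-Mul1 | r0:3,r1:Mul1,r2:1,r3:2,r4:9,r5:2
c2: issue MUL r3<-Mul2 | r0:3,r1:Mul1,r2:1,r3:Mul2,r4:9,r5:2
c3: issue ADD r5<-Add1 | r0:3,r1:Mul1,r2:1,r3:Mul2,r4:9,r5:Add1
c4: stall | r0:3,r1:Mul1,r2:1,r3:Mul2,r4:9,r5:Add1
c5: stall | r0:3,r1:Mul1,r2:1,r3:Mul2,r4:9,r5:Add1
c6: CDB Add1=10; stall | r0:3,r1:Mul1,r2:1,r3:Mul2,r4:9,r5:10
c7: CDB Mul1=18; issue MUL r4<-Mul1 | r0:3,r1:18,r2:1,r3:Mul2,r4:Mul1,r5:10
c8: issue ADD r3<-Add1 | r0:3,r1:18,r2:1,r3:Add1,r4:Mul1,r5:10
c9: - | r0:3,r1:18,r2:1,r3:Add1,r4:Mul1,r5:10
c10: - | r0:3,r1:18,r2:1,r3:Add1,r4:Mul1,r5:10
c11: - | r0:3,r1:18,r2:1,r3:Add1,r4:Mul1,r5:10
c12: CDB Mul1=54 | r0:3,r1:18,r2:1,r3:Add1,r4:54,r5:10
c13: CDB Mul2=54 | r0:3,r1:18,r2:1,r3:Add1,r4:54,r5:10

STATUS = TAG Add1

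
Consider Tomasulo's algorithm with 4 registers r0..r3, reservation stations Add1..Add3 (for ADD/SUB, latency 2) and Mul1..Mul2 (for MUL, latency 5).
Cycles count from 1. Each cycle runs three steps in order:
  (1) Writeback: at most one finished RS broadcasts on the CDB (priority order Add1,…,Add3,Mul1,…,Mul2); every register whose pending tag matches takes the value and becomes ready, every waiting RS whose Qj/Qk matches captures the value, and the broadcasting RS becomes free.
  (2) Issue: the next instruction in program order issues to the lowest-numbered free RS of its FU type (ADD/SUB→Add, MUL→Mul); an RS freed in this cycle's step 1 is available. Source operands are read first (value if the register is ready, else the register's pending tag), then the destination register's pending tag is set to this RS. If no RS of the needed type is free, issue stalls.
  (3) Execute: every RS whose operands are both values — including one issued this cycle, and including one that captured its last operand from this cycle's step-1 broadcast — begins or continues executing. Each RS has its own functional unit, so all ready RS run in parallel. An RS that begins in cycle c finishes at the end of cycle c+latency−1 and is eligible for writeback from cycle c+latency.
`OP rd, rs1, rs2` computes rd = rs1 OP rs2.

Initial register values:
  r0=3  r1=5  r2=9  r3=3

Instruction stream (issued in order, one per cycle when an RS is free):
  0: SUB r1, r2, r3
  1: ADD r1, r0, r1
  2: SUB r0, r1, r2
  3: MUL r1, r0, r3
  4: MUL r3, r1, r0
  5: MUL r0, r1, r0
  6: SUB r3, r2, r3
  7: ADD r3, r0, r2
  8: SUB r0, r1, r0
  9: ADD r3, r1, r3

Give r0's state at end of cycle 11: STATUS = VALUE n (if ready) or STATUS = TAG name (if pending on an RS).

cycle 1: issue SUB r1<-Add1 // r0:3,r1:Add1,r2:9,r3:3
cycle 2: issue ADD r1<-Add2 // r0:3,r1:Add2,r2:9,r3:3
cycle 3: CDB Add1=6; issue SUB r0<-Add1 // r0:Add1,r1:Add2,r2:9,r3:3
cycle 4: issue MUL r1<-Mul1 // r0:Add1,r1:Mul1,r2:9,r3:3
cycle 5: CDB Add2=9; issue MUL r3<-Mul2 // r0:Add1,r1:Mul1,r2:9,r3:Mul2
cycle 6: stall // r0:Add1,r1:Mul1,r2:9,r3:Mul2
cycle 7: CDB Add1=0; stall // r0:0,r1:Mul1,r2:9,r3:Mul2
cycle 8: stall // r0:0,r1:Mul1,r2:9,r3:Mul2
cycle 9: stall // r0:0,r1:Mul1,r2:9,r3:Mul2
cycle 10: stall // r0:0,r1:Mul1,r2:9,r3:Mul2
cycle 11: stall // r0:0,r1:Mul1,r2:9,r3:Mul2

STATUS = VALUE 0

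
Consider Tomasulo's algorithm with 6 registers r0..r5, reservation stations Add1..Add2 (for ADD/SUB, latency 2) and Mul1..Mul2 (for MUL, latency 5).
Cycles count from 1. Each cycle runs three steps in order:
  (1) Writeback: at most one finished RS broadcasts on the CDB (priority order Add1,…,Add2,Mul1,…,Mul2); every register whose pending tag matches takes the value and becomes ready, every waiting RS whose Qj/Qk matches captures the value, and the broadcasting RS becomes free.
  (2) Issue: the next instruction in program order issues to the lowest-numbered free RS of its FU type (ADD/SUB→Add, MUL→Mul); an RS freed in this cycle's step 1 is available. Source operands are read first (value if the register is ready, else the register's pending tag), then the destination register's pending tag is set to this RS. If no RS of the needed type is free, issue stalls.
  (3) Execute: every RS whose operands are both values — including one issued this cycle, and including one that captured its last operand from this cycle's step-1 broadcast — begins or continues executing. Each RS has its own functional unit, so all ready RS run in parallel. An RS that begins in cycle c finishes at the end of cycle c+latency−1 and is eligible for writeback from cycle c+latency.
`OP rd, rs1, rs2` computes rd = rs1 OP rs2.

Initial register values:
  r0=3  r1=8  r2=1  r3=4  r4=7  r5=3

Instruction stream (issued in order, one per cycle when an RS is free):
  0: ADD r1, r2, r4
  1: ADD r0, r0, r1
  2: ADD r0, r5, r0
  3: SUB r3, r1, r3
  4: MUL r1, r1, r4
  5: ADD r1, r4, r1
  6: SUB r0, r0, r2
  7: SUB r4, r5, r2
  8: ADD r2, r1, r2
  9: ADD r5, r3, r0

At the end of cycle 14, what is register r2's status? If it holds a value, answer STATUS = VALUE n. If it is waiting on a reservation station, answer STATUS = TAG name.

  c1: issue ADD r1<-Add1  regs: r0:3,r1:Add1,r2:1,r3:4,r4:7,r5:3
  c2: issue ADD r0<-Add2  regs: r0:Add2,r1:Add1,r2:1,r3:4,r4:7,r5:3
  c3: CDB Add1=8; issue ADD r0<-Add1  regs: r0:Add1,r1:8,r2:1,r3:4,r4:7,r5:3
  c4: stall  regs: r0:Add1,r1:8,r2:1,r3:4,r4:7,r5:3
  c5: CDB Add2=11; issue SUB r3<-Add2  regs: r0:Add1,r1:8,r2:1,r3:Add2,r4:7,r5:3
  c6: issue MUL r1<-Mul1  regs: r0:Add1,r1:Mul1,r2:1,r3:Add2,r4:7,r5:3
  c7: CDB Add1=14; issue ADD r1<-Add1  regs: r0:14,r1:Add1,r2:1,r3:Add2,r4:7,r5:3
  c8: CDB Add2=4; issue SUB r0<-Add2  regs: r0:Add2,r1:Add1,r2:1,r3:4,r4:7,r5:3
  c9: stall  regs: r0:Add2,r1:Add1,r2:1,r3:4,r4:7,r5:3
  c10: CDB Add2=13; issue SUB r4<-Add2  regs: r0:13,r1:Add1,r2:1,r3:4,r4:Add2,r5:3
  c11: CDB Mul1=56; stall  regs: r0:13,r1:Add1,r2:1,r3:4,r4:Add2,r5:3
  c12: CDB Add2=2; issue ADD r2<-Add2  regs: r0:13,r1:Add1,r2:Add2,r3:4,r4:2,r5:3
  c13: CDB Add1=63; issue ADD r5<-Add1  regs: r0:13,r1:63,r2:Add2,r3:4,r4:2,r5:Add1
  c14: -  regs: r0:13,r1:63,r2:Add2,r3:4,r4:2,r5:Add1

STATUS = TAG Add2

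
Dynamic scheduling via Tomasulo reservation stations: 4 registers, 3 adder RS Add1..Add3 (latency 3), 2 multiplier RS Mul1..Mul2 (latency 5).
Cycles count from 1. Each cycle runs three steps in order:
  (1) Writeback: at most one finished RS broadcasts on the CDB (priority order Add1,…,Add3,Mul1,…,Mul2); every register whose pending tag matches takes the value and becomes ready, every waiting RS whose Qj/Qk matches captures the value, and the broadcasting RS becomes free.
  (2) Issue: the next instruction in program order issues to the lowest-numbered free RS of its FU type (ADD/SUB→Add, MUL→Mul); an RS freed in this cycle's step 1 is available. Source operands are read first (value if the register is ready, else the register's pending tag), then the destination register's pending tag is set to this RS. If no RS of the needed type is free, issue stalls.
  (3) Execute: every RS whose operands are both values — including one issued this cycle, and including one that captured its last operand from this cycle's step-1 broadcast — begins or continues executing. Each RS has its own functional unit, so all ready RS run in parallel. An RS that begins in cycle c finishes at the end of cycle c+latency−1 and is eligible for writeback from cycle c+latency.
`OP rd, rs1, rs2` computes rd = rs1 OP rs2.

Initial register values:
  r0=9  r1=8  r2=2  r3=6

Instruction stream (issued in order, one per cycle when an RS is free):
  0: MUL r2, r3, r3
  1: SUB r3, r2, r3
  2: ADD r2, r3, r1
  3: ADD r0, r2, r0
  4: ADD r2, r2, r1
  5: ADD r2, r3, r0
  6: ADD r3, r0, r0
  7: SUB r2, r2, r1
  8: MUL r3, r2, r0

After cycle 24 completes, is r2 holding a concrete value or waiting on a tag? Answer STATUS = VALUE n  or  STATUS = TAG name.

c1: issue MUL r2<-Mul1 | r0:9,r1:8,r2:Mul1,r3:6
c2: issue SUB r3<-Add1 | r0:9,r1:8,r2:Mul1,r3:Add1
c3: issue ADD r2<-Add2 | r0:9,r1:8,r2:Add2,r3:Add1
c4: issue ADD r0<-Add3 | r0:Add3,r1:8,r2:Add2,r3:Add1
c5: stall | r0:Add3,r1:8,r2:Add2,r3:Add1
c6: CDB Mul1=36; stall | r0:Add3,r1:8,r2:Add2,r3:Add1
c7: stall | r0:Add3,r1:8,r2:Add2,r3:Add1
c8: stall | r0:Add3,r1:8,r2:Add2,r3:Add1
c9: CDB Add1=30; issue ADD r2<-Add1 | r0:Add3,r1:8,r2:Add1,r3:30
c10: stall | r0:Add3,r1:8,r2:Add1,r3:30
c11: stall | r0:Add3,r1:8,r2:Add1,r3:30
c12: CDB Add2=38; issue ADD r2<-Add2 | r0:Add3,r1:8,r2:Add2,r3:30
c13: stall | r0:Add3,r1:8,r2:Add2,r3:30
c14: stall | r0:Add3,r1:8,r2:Add2,r3:30
c15: CDB Add1=46; issue ADD r3<-Add1 | r0:Add3,r1:8,r2:Add2,r3:Add1
c16: CDB Add3=47; issue SUB r2<-Add3 | r0:47,r1:8,r2:Add3,r3:Add1
c17: issue MUL r3<-Mul1 | r0:47,r1:8,r2:Add3,r3:Mul1
c18: - | r0:47,r1:8,r2:Add3,r3:Mul1
c19: CDB Add1=94 | r0:47,r1:8,r2:Add3,r3:Mul1
c20: CDB Add2=77 | r0:47,r1:8,r2:Add3,r3:Mul1
c21: - | r0:47,r1:8,r2:Add3,r3:Mul1
c22: - | r0:47,r1:8,r2:Add3,r3:Mul1
c23: CDB Add3=69 | r0:47,r1:8,r2:69,r3:Mul1
c24: - | r0:47,r1:8,r2:69,r3:Mul1

STATUS = VALUE 69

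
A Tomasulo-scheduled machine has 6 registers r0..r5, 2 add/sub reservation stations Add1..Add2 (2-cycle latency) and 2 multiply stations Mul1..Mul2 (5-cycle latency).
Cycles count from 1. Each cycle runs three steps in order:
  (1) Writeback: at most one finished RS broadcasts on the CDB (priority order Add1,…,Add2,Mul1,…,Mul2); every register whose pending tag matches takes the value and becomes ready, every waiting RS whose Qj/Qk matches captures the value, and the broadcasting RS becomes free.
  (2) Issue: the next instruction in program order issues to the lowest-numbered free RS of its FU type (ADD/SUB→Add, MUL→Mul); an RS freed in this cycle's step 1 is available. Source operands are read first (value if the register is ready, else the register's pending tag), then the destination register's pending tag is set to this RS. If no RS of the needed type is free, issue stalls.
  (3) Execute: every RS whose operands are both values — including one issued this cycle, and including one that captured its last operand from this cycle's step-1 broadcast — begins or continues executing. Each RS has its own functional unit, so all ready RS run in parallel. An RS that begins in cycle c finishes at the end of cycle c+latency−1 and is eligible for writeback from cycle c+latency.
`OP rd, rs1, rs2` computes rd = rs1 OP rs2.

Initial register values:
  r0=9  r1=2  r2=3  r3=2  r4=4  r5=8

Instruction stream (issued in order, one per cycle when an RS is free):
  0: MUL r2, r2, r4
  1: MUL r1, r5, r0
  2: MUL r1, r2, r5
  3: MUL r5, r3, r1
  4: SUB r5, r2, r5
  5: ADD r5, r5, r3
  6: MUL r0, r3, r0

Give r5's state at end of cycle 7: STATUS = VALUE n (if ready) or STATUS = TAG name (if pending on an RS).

c1: issue MUL r2<-Mul1 | r0:9,r1:2,r2:Mul1,r3:2,r4:4,r5:8
c2: issue MUL r1<-Mul2 | r0:9,r1:Mul2,r2:Mul1,r3:2,r4:4,r5:8
c3: stall | r0:9,r1:Mul2,r2:Mul1,r3:2,r4:4,r5:8
c4: stall | r0:9,r1:Mul2,r2:Mul1,r3:2,r4:4,r5:8
c5: stall | r0:9,r1:Mul2,r2:Mul1,r3:2,r4:4,r5:8
c6: CDB Mul1=12; issue MUL r1<-Mul1 | r0:9,r1:Mul1,r2:12,r3:2,r4:4,r5:8
c7: CDB Mul2=72; issue MUL r5<-Mul2 | r0:9,r1:Mul1,r2:12,r3:2,r4:4,r5:Mul2

STATUS = TAG Mul2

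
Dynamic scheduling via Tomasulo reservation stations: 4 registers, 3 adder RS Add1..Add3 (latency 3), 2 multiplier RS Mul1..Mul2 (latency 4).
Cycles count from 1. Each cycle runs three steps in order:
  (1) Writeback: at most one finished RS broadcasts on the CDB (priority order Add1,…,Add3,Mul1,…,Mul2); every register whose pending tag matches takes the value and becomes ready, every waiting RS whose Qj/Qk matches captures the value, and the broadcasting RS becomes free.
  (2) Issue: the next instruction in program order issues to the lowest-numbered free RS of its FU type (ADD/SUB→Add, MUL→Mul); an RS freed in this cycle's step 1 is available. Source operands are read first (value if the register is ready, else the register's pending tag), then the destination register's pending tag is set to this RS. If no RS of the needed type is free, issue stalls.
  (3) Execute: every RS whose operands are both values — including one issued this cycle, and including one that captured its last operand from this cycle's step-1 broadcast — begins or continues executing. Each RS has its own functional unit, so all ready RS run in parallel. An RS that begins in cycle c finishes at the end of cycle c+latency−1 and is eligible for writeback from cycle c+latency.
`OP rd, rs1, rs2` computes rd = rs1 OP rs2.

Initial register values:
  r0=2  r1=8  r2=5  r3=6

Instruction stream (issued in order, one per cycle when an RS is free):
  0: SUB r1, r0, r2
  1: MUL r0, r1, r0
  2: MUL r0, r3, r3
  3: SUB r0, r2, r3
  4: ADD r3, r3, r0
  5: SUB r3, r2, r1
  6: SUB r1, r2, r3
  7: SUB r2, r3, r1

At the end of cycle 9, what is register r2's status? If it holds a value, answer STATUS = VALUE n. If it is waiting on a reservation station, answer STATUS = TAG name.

STATUS = TAG Add3

c1: issue SUB r1<-Add1 | r0:2,r1:Add1,r2:5,r3:6
c2: issue MUL r0<-Mul1 | r0:Mul1,r1:Add1,r2:5,r3:6
c3: issue MUL r0<-Mul2 | r0:Mul2,r1:Add1,r2:5,r3:6
c4: CDB Add1=-3; issue SUB r0<-Add1 | r0:Add1,r1:-3,r2:5,r3:6
c5: issue ADD r3<-Add2 | r0:Add1,r1:-3,r2:5,r3:Add2
c6: issue SUB r3<-Add3 | r0:Add1,r1:-3,r2:5,r3:Add3
c7: CDB Add1=-1; issue SUB r1<-Add1 | r0:-1,r1:Add1,r2:5,r3:Add3
c8: CDB Mul1=-6; stall | r0:-1,r1:Add1,r2:5,r3:Add3
c9: CDB Add3=8; issue SUB r2<-Add3 | r0:-1,r1:Add1,r2:Add3,r3:8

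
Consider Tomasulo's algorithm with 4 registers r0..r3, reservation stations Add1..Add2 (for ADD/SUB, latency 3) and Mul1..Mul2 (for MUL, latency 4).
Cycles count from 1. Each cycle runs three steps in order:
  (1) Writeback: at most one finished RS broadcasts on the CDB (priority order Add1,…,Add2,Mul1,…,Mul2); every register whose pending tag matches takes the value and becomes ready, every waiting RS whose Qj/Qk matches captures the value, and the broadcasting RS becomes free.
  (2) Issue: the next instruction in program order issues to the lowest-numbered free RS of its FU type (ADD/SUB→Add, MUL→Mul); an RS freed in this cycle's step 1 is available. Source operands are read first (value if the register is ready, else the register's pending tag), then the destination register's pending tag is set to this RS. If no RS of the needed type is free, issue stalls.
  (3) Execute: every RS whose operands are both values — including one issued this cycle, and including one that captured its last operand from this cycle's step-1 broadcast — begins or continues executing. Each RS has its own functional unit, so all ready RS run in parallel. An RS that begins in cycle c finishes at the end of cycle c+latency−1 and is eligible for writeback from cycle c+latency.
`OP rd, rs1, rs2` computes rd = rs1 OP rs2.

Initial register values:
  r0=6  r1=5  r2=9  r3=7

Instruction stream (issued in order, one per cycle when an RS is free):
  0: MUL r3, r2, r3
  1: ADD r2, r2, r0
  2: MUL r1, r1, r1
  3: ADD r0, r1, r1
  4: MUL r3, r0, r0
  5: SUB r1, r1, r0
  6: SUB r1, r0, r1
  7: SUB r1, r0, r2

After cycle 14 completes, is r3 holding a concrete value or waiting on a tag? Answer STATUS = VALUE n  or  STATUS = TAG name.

STATUS = VALUE 2500

c1: issue MUL r3<-Mul1 | r0:6,r1:5,r2:9,r3:Mul1
c2: issue ADD r2<-Add1 | r0:6,r1:5,r2:Add1,r3:Mul1
c3: issue MUL r1<-Mul2 | r0:6,r1:Mul2,r2:Add1,r3:Mul1
c4: issue ADD r0<-Add2 | r0:Add2,r1:Mul2,r2:Add1,r3:Mul1
c5: CDB Add1=15; stall | r0:Add2,r1:Mul2,r2:15,r3:Mul1
c6: CDB Mul1=63; issue MUL r3<-Mul1 | r0:Add2,r1:Mul2,r2:15,r3:Mul1
c7: CDB Mul2=25; issue SUB r1<-Add1 | r0:Add2,r1:Add1,r2:15,r3:Mul1
c8: stall | r0:Add2,r1:Add1,r2:15,r3:Mul1
c9: stall | r0:Add2,r1:Add1,r2:15,r3:Mul1
c10: CDB Add2=50; issue SUB r1<-Add2 | r0:50,r1:Add2,r2:15,r3:Mul1
c11: stall | r0:50,r1:Add2,r2:15,r3:Mul1
c12: stall | r0:50,r1:Add2,r2:15,r3:Mul1
c13: CDB Add1=-25; issue SUB r1<-Add1 | r0:50,r1:Add1,r2:15,r3:Mul1
c14: CDB Mul1=2500 | r0:50,r1:Add1,r2:15,r3:2500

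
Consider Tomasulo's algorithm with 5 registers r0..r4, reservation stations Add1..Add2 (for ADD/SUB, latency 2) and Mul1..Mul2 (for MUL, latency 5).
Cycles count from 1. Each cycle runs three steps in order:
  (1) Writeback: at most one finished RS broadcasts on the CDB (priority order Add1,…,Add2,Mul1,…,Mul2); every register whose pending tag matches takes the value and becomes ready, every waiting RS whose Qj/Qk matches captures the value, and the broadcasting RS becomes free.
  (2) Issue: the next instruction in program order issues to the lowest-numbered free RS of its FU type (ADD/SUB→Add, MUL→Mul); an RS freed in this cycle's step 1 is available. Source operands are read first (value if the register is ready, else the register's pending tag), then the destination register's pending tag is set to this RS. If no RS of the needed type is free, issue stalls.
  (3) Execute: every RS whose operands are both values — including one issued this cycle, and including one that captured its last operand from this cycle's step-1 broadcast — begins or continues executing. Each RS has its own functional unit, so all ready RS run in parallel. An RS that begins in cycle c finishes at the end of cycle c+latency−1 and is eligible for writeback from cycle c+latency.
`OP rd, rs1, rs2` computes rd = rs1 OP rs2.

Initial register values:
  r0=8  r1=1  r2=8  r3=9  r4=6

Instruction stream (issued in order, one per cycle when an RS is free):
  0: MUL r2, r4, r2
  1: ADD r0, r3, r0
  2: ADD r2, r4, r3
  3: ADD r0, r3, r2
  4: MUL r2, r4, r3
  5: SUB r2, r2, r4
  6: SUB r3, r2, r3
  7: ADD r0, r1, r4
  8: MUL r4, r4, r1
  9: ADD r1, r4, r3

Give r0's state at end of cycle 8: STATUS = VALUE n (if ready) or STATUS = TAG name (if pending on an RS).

c1: issue MUL r2<-Mul1 | r0:8,r1:1,r2:Mul1,r3:9,r4:6
c2: issue ADD r0<-Add1 | r0:Add1,r1:1,r2:Mul1,r3:9,r4:6
c3: issue ADD r2<-Add2 | r0:Add1,r1:1,r2:Add2,r3:9,r4:6
c4: CDB Add1=17; issue ADD r0<-Add1 | r0:Add1,r1:1,r2:Add2,r3:9,r4:6
c5: CDB Add2=15; issue MUL r2<-Mul2 | r0:Add1,r1:1,r2:Mul2,r3:9,r4:6
c6: CDB Mul1=48; issue SUB r2<-Add2 | r0:Add1,r1:1,r2:Add2,r3:9,r4:6
c7: CDB Add1=24; issue SUB r3<-Add1 | r0:24,r1:1,r2:Add2,r3:Add1,r4:6
c8: stall | r0:24,r1:1,r2:Add2,r3:Add1,r4:6

STATUS = VALUE 24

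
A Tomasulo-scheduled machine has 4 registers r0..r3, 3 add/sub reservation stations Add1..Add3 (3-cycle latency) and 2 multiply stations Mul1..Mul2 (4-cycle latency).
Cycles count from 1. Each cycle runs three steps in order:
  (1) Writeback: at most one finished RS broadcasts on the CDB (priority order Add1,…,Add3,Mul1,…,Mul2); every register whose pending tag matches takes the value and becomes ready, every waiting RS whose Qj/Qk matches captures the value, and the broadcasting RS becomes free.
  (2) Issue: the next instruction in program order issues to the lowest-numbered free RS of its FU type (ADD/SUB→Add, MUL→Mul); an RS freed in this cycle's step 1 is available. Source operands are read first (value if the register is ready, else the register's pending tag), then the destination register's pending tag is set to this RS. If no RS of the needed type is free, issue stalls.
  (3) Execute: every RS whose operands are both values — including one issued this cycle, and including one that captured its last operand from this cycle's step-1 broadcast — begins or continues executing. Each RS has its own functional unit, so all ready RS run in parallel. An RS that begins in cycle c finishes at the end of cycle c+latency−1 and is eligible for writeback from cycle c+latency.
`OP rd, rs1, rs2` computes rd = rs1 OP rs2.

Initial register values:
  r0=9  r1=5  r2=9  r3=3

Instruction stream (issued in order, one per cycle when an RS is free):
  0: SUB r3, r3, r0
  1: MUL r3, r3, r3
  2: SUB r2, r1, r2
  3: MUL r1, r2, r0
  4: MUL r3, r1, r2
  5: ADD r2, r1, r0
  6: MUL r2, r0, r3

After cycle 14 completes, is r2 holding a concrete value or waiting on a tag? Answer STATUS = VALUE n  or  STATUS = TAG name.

  c1: issue SUB r3<-Add1  regs: r0:9,r1:5,r2:9,r3:Add1
  c2: issue MUL r3<-Mul1  regs: r0:9,r1:5,r2:9,r3:Mul1
  c3: issue SUB r2<-Add2  regs: r0:9,r1:5,r2:Add2,r3:Mul1
  c4: CDB Add1=-6; issue MUL r1<-Mul2  regs: r0:9,r1:Mul2,r2:Add2,r3:Mul1
  c5: stall  regs: r0:9,r1:Mul2,r2:Add2,r3:Mul1
  c6: CDB Add2=-4; stall  regs: r0:9,r1:Mul2,r2:-4,r3:Mul1
  c7: stall  regs: r0:9,r1:Mul2,r2:-4,r3:Mul1
  c8: CDB Mul1=36; issue MUL r3<-Mul1  regs: r0:9,r1:Mul2,r2:-4,r3:Mul1
  c9: issue ADD r2<-Add1  regs: r0:9,r1:Mul2,r2:Add1,r3:Mul1
  c10: CDB Mul2=-36; issue MUL r2<-Mul2  regs: r0:9,r1:-36,r2:Mul2,r3:Mul1
  c11: -  regs: r0:9,r1:-36,r2:Mul2,r3:Mul1
  c12: -  regs: r0:9,r1:-36,r2:Mul2,r3:Mul1
  c13: CDB Add1=-27  regs: r0:9,r1:-36,r2:Mul2,r3:Mul1
  c14: CDB Mul1=144  regs: r0:9,r1:-36,r2:Mul2,r3:144

STATUS = TAG Mul2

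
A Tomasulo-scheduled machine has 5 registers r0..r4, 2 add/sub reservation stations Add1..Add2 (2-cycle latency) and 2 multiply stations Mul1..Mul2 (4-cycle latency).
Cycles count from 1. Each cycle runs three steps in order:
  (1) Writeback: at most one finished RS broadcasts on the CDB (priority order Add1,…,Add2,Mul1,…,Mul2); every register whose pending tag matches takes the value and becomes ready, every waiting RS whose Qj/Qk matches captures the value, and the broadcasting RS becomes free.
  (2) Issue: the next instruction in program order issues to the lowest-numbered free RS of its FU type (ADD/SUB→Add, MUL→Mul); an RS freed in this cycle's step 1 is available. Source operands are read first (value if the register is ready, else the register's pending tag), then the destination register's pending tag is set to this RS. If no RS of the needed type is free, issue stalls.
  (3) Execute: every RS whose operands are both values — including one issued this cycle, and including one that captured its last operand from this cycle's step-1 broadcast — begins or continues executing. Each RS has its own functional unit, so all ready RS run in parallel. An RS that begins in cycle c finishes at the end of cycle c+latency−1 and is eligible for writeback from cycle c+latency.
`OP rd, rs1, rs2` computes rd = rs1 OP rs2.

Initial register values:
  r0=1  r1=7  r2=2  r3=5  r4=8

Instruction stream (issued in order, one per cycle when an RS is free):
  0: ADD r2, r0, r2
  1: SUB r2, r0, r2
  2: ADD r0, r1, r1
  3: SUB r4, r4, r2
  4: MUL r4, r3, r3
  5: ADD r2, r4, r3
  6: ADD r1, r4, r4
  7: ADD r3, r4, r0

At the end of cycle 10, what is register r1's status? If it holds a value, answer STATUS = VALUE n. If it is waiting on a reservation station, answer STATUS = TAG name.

STATUS = TAG Add1

  c1: issue ADD r2<-Add1  regs: r0:1,r1:7,r2:Add1,r3:5,r4:8
  c2: issue SUB r2<-Add2  regs: r0:1,r1:7,r2:Add2,r3:5,r4:8
  c3: CDB Add1=3; issue ADD r0<-Add1  regs: r0:Add1,r1:7,r2:Add2,r3:5,r4:8
  c4: stall  regs: r0:Add1,r1:7,r2:Add2,r3:5,r4:8
  c5: CDB Add1=14; issue SUB r4<-Add1  regs: r0:14,r1:7,r2:Add2,r3:5,r4:Add1
  c6: CDB Add2=-2; issue MUL r4<-Mul1  regs: r0:14,r1:7,r2:-2,r3:5,r4:Mul1
  c7: issue ADD r2<-Add2  regs: r0:14,r1:7,r2:Add2,r3:5,r4:Mul1
  c8: CDB Add1=10; issue ADD r1<-Add1  regs: r0:14,r1:Add1,r2:Add2,r3:5,r4:Mul1
  c9: stall  regs: r0:14,r1:Add1,r2:Add2,r3:5,r4:Mul1
  c10: CDB Mul1=25; stall  regs: r0:14,r1:Add1,r2:Add2,r3:5,r4:25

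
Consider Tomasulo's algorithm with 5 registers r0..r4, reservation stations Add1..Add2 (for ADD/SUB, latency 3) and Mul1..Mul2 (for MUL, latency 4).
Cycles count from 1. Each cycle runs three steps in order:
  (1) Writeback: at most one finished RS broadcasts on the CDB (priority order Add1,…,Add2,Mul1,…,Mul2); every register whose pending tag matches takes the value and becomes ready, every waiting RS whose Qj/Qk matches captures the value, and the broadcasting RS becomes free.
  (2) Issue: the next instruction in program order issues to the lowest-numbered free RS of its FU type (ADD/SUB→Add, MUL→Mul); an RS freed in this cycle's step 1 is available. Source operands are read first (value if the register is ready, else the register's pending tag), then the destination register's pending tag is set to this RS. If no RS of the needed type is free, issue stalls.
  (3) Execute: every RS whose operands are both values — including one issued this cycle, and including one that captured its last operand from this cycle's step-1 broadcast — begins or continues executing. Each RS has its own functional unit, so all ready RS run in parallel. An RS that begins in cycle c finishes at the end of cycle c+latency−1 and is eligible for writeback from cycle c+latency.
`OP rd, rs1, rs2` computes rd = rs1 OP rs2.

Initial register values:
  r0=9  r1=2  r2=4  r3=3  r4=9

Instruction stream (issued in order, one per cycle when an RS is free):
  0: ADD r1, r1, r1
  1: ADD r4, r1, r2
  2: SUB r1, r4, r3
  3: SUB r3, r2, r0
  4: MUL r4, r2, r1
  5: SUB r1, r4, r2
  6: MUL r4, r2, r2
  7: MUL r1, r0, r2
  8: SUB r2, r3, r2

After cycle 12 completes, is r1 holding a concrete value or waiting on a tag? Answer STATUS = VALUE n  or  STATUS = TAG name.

c1: issue ADD r1<-Add1 | r0:9,r1:Add1,r2:4,r3:3,r4:9
c2: issue ADD r4<-Add2 | r0:9,r1:Add1,r2:4,r3:3,r4:Add2
c3: stall | r0:9,r1:Add1,r2:4,r3:3,r4:Add2
c4: CDB Add1=4; issue SUB r1<-Add1 | r0:9,r1:Add1,r2:4,r3:3,r4:Add2
c5: stall | r0:9,r1:Add1,r2:4,r3:3,r4:Add2
c6: stall | r0:9,r1:Add1,r2:4,r3:3,r4:Add2
c7: CDB Add2=8; issue SUB r3<-Add2 | r0:9,r1:Add1,r2:4,r3:Add2,r4:8
c8: issue MUL r4<-Mul1 | r0:9,r1:Add1,r2:4,r3:Add2,r4:Mul1
c9: stall | r0:9,r1:Add1,r2:4,r3:Add2,r4:Mul1
c10: CDB Add1=5; issue SUB r1<-Add1 | r0:9,r1:Add1,r2:4,r3:Add2,r4:Mul1
c11: CDB Add2=-5; issue MUL r4<-Mul2 | r0:9,r1:Add1,r2:4,r3:-5,r4:Mul2
c12: stall | r0:9,r1:Add1,r2:4,r3:-5,r4:Mul2

STATUS = TAG Add1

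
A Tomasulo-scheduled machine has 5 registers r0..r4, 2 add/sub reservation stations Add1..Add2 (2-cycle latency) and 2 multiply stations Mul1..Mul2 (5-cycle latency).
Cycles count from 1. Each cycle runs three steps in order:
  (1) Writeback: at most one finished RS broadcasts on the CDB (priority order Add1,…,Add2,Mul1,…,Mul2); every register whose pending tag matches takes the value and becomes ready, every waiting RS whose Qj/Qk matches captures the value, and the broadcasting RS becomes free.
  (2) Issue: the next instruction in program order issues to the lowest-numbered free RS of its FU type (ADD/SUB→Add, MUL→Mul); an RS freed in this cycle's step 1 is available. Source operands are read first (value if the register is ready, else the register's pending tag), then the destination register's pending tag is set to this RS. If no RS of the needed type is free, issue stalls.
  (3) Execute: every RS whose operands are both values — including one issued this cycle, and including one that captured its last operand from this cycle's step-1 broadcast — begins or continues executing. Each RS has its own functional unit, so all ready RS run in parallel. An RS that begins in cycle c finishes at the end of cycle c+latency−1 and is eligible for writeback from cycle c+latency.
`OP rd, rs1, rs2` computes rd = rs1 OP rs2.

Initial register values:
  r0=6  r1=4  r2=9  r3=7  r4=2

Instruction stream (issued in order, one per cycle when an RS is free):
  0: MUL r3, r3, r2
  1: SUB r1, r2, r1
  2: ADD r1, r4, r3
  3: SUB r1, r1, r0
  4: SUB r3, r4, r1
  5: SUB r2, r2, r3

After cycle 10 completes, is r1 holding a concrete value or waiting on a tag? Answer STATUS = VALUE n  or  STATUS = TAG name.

STATUS = VALUE 59

cycle 1: issue MUL r3<-Mul1 // r0:6,r1:4,r2:9,r3:Mul1,r4:2
cycle 2: issue SUB r1<-Add1 // r0:6,r1:Add1,r2:9,r3:Mul1,r4:2
cycle 3: issue ADD r1<-Add2 // r0:6,r1:Add2,r2:9,r3:Mul1,r4:2
cycle 4: CDB Add1=5; issue SUB r1<-Add1 // r0:6,r1:Add1,r2:9,r3:Mul1,r4:2
cycle 5: stall // r0:6,r1:Add1,r2:9,r3:Mul1,r4:2
cycle 6: CDB Mul1=63; stall // r0:6,r1:Add1,r2:9,r3:63,r4:2
cycle 7: stall // r0:6,r1:Add1,r2:9,r3:63,r4:2
cycle 8: CDB Add2=65; issue SUB r3<-Add2 // r0:6,r1:Add1,r2:9,r3:Add2,r4:2
cycle 9: stall // r0:6,r1:Add1,r2:9,r3:Add2,r4:2
cycle 10: CDB Add1=59; issue SUB r2<-Add1 // r0:6,r1:59,r2:Add1,r3:Add2,r4:2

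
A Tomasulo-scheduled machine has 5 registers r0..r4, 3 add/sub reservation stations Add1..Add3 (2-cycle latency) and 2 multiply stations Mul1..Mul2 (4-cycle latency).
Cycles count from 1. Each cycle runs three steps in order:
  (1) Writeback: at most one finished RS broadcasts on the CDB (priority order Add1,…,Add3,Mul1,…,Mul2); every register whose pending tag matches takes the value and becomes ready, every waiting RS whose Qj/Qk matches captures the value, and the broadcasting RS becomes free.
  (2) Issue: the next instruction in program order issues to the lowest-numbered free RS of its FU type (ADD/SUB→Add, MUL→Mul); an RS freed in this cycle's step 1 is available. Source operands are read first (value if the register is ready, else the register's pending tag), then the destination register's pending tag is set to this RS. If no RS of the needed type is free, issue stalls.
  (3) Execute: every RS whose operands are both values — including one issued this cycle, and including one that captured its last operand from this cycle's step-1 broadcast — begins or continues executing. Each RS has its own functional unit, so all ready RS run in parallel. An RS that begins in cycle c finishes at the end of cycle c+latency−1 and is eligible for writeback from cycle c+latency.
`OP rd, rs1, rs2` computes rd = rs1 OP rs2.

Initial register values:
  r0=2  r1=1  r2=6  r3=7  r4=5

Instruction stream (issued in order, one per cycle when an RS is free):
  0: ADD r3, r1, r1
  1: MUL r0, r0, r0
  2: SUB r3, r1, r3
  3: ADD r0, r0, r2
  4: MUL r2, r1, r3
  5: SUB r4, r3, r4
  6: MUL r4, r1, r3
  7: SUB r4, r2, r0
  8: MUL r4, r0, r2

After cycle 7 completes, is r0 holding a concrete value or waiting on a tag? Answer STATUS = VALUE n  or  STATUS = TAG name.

  c1: issue ADD r3<-Add1  regs: r0:2,r1:1,r2:6,r3:Add1,r4:5
  c2: issue MUL r0<-Mul1  regs: r0:Mul1,r1:1,r2:6,r3:Add1,r4:5
  c3: CDB Add1=2; issue SUB r3<-Add1  regs: r0:Mul1,r1:1,r2:6,r3:Add1,r4:5
  c4: issue ADD r0<-Add2  regs: r0:Add2,r1:1,r2:6,r3:Add1,r4:5
  c5: CDB Add1=-1; issue MUL r2<-Mul2  regs: r0:Add2,r1:1,r2:Mul2,r3:-1,r4:5
  c6: CDB Mul1=4; issue SUB r4<-Add1  regs: r0:Add2,r1:1,r2:Mul2,r3:-1,r4:Add1
  c7: issue MUL r4<-Mul1  regs: r0:Add2,r1:1,r2:Mul2,r3:-1,r4:Mul1

STATUS = TAG Add2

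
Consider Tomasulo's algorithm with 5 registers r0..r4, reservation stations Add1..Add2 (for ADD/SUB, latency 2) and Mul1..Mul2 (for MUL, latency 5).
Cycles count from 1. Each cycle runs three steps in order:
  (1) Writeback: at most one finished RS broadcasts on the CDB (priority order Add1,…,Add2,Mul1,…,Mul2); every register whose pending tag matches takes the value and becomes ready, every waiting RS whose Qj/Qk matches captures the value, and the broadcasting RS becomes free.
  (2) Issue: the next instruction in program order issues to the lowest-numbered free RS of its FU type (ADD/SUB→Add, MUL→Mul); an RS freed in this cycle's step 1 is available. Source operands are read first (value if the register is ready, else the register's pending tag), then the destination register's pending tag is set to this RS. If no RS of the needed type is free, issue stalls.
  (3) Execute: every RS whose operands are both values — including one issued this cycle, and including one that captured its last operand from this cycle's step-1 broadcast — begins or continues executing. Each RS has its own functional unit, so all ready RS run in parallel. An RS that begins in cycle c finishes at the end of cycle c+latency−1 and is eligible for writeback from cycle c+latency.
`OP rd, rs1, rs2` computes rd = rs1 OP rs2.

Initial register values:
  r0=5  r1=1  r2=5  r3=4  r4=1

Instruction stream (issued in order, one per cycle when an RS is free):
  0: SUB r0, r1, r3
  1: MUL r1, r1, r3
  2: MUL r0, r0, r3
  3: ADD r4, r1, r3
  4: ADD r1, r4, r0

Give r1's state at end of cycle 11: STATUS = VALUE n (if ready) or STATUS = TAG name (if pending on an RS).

STATUS = VALUE -4

cycle 1: issue SUB r0<-Add1 // r0:Add1,r1:1,r2:5,r3:4,r4:1
cycle 2: issue MUL r1<-Mul1 // r0:Add1,r1:Mul1,r2:5,r3:4,r4:1
cycle 3: CDB Add1=-3; issue MUL r0<-Mul2 // r0:Mul2,r1:Mul1,r2:5,r3:4,r4:1
cycle 4: issue ADD r4<-Add1 // r0:Mul2,r1:Mul1,r2:5,r3:4,r4:Add1
cycle 5: issue ADD r1<-Add2 // r0:Mul2,r1:Add2,r2:5,r3:4,r4:Add1
cycle 6: - // r0:Mul2,r1:Add2,r2:5,r3:4,r4:Add1
cycle 7: CDB Mul1=4 // r0:Mul2,r1:Add2,r2:5,r3:4,r4:Add1
cycle 8: CDB Mul2=-12 // r0:-12,r1:Add2,r2:5,r3:4,r4:Add1
cycle 9: CDB Add1=8 // r0:-12,r1:Add2,r2:5,r3:4,r4:8
cycle 10: - // r0:-12,r1:Add2,r2:5,r3:4,r4:8
cycle 11: CDB Add2=-4 // r0:-12,r1:-4,r2:5,r3:4,r4:8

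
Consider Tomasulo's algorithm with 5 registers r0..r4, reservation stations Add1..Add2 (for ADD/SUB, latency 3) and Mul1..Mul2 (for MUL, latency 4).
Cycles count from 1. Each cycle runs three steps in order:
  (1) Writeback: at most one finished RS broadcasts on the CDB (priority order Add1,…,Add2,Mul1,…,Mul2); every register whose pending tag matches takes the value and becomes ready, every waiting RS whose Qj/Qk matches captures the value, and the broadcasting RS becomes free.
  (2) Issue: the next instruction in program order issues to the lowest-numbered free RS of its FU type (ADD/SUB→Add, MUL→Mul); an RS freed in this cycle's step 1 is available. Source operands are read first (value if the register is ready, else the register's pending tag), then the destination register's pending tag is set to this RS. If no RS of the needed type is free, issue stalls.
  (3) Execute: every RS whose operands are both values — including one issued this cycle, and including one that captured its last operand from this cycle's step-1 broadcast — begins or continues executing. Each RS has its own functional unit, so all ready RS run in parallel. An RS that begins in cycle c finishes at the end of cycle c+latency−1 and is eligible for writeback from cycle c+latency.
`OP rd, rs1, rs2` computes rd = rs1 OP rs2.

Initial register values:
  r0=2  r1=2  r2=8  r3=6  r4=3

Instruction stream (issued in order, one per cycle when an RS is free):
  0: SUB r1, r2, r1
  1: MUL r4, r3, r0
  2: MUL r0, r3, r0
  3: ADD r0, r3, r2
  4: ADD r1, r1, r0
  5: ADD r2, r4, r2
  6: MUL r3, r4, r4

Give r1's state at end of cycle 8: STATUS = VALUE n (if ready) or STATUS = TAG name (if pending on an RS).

STATUS = TAG Add2

  c1: issue SUB r1<-Add1  regs: r0:2,r1:Add1,r2:8,r3:6,r4:3
  c2: issue MUL r4<-Mul1  regs: r0:2,r1:Add1,r2:8,r3:6,r4:Mul1
  c3: issue MUL r0<-Mul2  regs: r0:Mul2,r1:Add1,r2:8,r3:6,r4:Mul1
  c4: CDB Add1=6; issue ADD r0<-Add1  regs: r0:Add1,r1:6,r2:8,r3:6,r4:Mul1
  c5: issue ADD r1<-Add2  regs: r0:Add1,r1:Add2,r2:8,r3:6,r4:Mul1
  c6: CDB Mul1=12; stall  regs: r0:Add1,r1:Add2,r2:8,r3:6,r4:12
  c7: CDB Add1=14; issue ADD r2<-Add1  regs: r0:14,r1:Add2,r2:Add1,r3:6,r4:12
  c8: CDB Mul2=12; issue MUL r3<-Mul1  regs: r0:14,r1:Add2,r2:Add1,r3:Mul1,r4:12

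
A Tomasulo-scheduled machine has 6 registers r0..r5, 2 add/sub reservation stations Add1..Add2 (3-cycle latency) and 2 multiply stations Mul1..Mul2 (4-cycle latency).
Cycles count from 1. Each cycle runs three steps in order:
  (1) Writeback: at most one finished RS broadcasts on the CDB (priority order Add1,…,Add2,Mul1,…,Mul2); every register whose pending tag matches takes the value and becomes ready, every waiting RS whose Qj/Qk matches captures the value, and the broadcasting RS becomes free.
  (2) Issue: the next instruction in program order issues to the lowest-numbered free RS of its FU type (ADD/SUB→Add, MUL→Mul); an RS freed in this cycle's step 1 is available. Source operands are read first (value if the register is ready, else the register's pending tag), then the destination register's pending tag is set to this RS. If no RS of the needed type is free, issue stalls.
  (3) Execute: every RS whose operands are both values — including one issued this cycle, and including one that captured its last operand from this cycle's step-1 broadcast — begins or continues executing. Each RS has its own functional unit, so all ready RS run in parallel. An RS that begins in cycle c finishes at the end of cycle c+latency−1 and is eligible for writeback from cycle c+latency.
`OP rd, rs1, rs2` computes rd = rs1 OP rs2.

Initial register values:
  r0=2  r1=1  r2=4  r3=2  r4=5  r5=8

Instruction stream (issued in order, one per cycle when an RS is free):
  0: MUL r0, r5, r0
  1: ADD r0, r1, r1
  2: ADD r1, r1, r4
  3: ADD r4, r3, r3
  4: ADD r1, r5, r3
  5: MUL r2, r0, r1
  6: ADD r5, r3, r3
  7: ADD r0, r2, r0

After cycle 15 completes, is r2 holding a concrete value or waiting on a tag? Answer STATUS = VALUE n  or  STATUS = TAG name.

STATUS = VALUE 20

cycle 1: issue MUL r0<-Mul1 // r0:Mul1,r1:1,r2:4,r3:2,r4:5,r5:8
cycle 2: issue ADD r0<-Add1 // r0:Add1,r1:1,r2:4,r3:2,r4:5,r5:8
cycle 3: issue ADD r1<-Add2 // r0:Add1,r1:Add2,r2:4,r3:2,r4:5,r5:8
cycle 4: stall // r0:Add1,r1:Add2,r2:4,r3:2,r4:5,r5:8
cycle 5: CDB Add1=2; issue ADD r4<-Add1 // r0:2,r1:Add2,r2:4,r3:2,r4:Add1,r5:8
cycle 6: CDB Add2=6; issue ADD r1<-Add2 // r0:2,r1:Add2,r2:4,r3:2,r4:Add1,r5:8
cycle 7: CDB Mul1=16; issue MUL r2<-Mul1 // r0:2,r1:Add2,r2:Mul1,r3:2,r4:Add1,r5:8
cycle 8: CDB Add1=4; issue ADD r5<-Add1 // r0:2,r1:Add2,r2:Mul1,r3:2,r4:4,r5:Add1
cycle 9: CDB Add2=10; issue ADD r0<-Add2 // r0:Add2,r1:10,r2:Mul1,r3:2,r4:4,r5:Add1
cycle 10: - // r0:Add2,r1:10,r2:Mul1,r3:2,r4:4,r5:Add1
cycle 11: CDB Add1=4 // r0:Add2,r1:10,r2:Mul1,r3:2,r4:4,r5:4
cycle 12: - // r0:Add2,r1:10,r2:Mul1,r3:2,r4:4,r5:4
cycle 13: CDB Mul1=20 // r0:Add2,r1:10,r2:20,r3:2,r4:4,r5:4
cycle 14: - // r0:Add2,r1:10,r2:20,r3:2,r4:4,r5:4
cycle 15: - // r0:Add2,r1:10,r2:20,r3:2,r4:4,r5:4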